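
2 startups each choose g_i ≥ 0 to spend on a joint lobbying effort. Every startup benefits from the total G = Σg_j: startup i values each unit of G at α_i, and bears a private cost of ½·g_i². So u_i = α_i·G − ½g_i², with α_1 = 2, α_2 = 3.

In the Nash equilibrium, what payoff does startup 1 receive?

Startup i's FOC: ∂u_i/∂g_i = α_i − g_i = 0, so g_i* = α_i.
NE contributions = (2, 3); G = 5.
u_1 = α_1·G − ½·(g_1)² = 2·5 − ½·2² = 8.

8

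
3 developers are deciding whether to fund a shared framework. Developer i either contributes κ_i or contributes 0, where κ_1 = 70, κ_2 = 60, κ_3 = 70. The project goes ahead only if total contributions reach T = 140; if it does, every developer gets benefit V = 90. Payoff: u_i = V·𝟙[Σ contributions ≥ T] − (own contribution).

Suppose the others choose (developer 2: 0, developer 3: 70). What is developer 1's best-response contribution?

Others' total = 70. Contributing 70 brings total to 140 ≥ 140: gain V − κ_1 = 20.
Best response: 70.

70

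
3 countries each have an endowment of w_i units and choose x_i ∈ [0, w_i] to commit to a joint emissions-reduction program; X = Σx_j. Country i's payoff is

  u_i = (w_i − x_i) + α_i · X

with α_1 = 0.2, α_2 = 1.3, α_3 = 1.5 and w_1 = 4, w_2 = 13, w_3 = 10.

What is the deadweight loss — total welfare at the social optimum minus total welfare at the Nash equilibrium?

∂u_i/∂x_i = α_i − 1, so country i contributes w_i if α_i > 1, else 0.
α_i > 1 for i ∈ {2, 3}; NE contributions (0, 13, 10), X = 23.
W^NE = Σw_i − X^NE + (Σα_i)·X^NE = 27 + 2·23 = 73.
Planner: ∂(Σu_j)/∂x_i = Σα_j − 1 = 2 > 0, so everyone contributes w_i; X^SO = 27, W^SO = 27 + 2·27 = 81.
Deadweight loss = 8.

8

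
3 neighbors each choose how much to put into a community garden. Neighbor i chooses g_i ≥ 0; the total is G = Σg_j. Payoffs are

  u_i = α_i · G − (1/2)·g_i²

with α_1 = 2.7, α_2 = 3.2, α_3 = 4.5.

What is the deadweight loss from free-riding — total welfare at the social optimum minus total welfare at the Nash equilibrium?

Neighbor i's FOC: ∂u_i/∂g_i = α_i − g_i = 0, so g_i* = α_i.
NE contributions = (2.7, 3.2, 4.5); G = 10.4.
W^NE = (Σα)·G − ½Σα_i² = 10.4² − ½·37.78 = 89.27.
Planner sets g_i = Σα_j = 10.4 for every i, so G^SO = 3·10.4 = 31.2.
W^SO = (Σα)·G^SO − ½·3·(Σα)² = (3/2)·10.4² = 162.24.
Deadweight loss = W^SO − W^NE = 72.97.

72.97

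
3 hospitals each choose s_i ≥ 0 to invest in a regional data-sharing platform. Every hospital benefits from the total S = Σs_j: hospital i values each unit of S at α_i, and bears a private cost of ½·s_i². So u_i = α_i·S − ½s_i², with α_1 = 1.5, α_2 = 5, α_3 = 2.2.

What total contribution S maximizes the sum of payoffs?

26.1

Planner FOC: ∂(Σu_j)/∂s_i = (Σα_j) − s_i = 0, so s_i^SO = Σα_j = 8.7 for every i; S^SO = 26.1.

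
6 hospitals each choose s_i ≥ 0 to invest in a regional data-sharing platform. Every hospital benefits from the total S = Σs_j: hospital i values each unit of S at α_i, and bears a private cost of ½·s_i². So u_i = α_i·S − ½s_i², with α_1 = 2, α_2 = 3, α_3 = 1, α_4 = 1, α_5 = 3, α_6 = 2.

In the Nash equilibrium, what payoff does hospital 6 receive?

Hospital i's FOC: ∂u_i/∂s_i = α_i − s_i = 0, so s_i* = α_i.
NE contributions = (2, 3, 1, 1, 3, 2); S = 12.
u_6 = α_6·S − ½·(s_6)² = 2·12 − ½·2² = 22.

22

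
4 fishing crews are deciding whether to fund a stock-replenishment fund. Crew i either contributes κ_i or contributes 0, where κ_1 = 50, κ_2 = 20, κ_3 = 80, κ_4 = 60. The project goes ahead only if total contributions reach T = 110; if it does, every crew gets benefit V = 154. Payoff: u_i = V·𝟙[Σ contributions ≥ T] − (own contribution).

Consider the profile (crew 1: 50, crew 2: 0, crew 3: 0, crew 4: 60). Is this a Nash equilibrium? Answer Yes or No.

Total = 110 ≥ 110: provided.
Crew 1 (pledges 50, payoff 104): dropping to 0 → total 60, payoff 0. No gain.
Crew 2 (pledges 0, payoff 154): pledging 20 → total 130, payoff 134. No gain.
Crew 3 (pledges 0, payoff 154): pledging 80 → total 190, payoff 74. No gain.
Crew 4 (pledges 60, payoff 94): dropping to 0 → total 50, payoff 0. No gain.

Yes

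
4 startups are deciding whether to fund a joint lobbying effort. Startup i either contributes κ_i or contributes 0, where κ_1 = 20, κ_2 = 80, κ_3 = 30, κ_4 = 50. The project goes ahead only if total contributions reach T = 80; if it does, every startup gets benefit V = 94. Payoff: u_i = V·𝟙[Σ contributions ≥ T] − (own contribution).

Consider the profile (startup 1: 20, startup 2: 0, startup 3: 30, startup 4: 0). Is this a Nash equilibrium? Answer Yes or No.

Total = 50 < 80: not provided.
Startup 1 (pledges 20, payoff -20): dropping to 0 → total 30, payoff 0. Profitable deviation.

No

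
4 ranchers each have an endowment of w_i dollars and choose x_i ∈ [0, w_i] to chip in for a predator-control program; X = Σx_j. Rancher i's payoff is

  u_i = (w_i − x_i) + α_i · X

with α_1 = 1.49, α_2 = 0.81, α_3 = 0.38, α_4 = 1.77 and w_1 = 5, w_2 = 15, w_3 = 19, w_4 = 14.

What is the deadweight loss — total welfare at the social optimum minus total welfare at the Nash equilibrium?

∂u_i/∂x_i = α_i − 1, so rancher i contributes w_i if α_i > 1, else 0.
α_i > 1 for i ∈ {1, 4}; NE contributions (5, 0, 0, 14), X = 19.
W^NE = Σw_i − X^NE + (Σα_i)·X^NE = 53 + 3.45·19 = 118.55.
Planner: ∂(Σu_j)/∂x_i = Σα_j − 1 = 3.45 > 0, so everyone contributes w_i; X^SO = 53, W^SO = 53 + 3.45·53 = 235.85.
Deadweight loss = 117.3.

117.3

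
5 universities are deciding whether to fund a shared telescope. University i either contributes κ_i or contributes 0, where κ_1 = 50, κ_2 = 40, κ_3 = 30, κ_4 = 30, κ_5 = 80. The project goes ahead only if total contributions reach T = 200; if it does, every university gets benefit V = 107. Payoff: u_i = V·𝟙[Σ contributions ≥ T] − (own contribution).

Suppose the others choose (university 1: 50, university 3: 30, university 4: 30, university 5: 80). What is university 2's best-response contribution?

40

Others' total = 190. Contributing 40 brings total to 230 ≥ 200: gain V − κ_2 = 67.
Best response: 40.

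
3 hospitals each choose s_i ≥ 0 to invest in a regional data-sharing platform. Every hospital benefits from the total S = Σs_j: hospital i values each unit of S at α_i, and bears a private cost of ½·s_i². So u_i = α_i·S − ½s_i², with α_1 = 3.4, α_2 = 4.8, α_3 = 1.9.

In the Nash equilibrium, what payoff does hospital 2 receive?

Hospital i's FOC: ∂u_i/∂s_i = α_i − s_i = 0, so s_i* = α_i.
NE contributions = (3.4, 4.8, 1.9); S = 10.1.
u_2 = α_2·S − ½·(s_2)² = 4.8·10.1 − ½·4.8² = 36.96.

36.96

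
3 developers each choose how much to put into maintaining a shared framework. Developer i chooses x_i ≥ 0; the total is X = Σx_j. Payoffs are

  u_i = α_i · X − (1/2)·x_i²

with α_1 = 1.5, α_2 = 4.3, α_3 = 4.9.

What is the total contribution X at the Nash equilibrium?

Developer i's FOC: ∂u_i/∂x_i = α_i − x_i = 0, so x_i* = α_i.
NE contributions = (1.5, 4.3, 4.9); X = 10.7.

10.7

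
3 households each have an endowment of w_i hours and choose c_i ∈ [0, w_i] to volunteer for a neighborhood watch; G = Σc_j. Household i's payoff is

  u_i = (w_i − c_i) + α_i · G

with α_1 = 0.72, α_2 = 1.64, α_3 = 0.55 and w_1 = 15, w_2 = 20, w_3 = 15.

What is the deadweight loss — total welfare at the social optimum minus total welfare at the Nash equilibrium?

∂u_i/∂c_i = α_i − 1, so household i contributes w_i if α_i > 1, else 0.
α_i > 1 for i ∈ {2}; NE contributions (0, 20, 0), G = 20.
W^NE = Σw_i − G^NE + (Σα_i)·G^NE = 50 + 1.91·20 = 88.2.
Planner: ∂(Σu_j)/∂c_i = Σα_j − 1 = 1.91 > 0, so everyone contributes w_i; G^SO = 50, W^SO = 50 + 1.91·50 = 145.5.
Deadweight loss = 57.3.

57.3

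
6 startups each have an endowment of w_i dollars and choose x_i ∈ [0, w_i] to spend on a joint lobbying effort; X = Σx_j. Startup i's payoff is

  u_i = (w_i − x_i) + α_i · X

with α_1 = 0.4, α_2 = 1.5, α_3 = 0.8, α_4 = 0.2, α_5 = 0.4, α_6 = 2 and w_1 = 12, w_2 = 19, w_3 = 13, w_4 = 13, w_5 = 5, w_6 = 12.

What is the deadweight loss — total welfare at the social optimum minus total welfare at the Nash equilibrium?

184.9

∂u_i/∂x_i = α_i − 1, so startup i contributes w_i if α_i > 1, else 0.
α_i > 1 for i ∈ {2, 6}; NE contributions (0, 19, 0, 0, 0, 12), X = 31.
W^NE = Σw_i − X^NE + (Σα_i)·X^NE = 74 + 4.3·31 = 207.3.
Planner: ∂(Σu_j)/∂x_i = Σα_j − 1 = 4.3 > 0, so everyone contributes w_i; X^SO = 74, W^SO = 74 + 4.3·74 = 392.2.
Deadweight loss = 184.9.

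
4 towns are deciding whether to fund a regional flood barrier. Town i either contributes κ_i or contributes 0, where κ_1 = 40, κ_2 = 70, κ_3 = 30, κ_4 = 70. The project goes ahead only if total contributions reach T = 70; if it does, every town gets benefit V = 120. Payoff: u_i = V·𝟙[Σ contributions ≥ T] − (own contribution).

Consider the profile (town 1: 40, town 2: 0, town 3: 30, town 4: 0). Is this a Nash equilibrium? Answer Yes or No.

Total = 70 ≥ 70: provided.
Town 1 (pledges 40, payoff 80): dropping to 0 → total 30, payoff 0. No gain.
Town 2 (pledges 0, payoff 120): pledging 70 → total 140, payoff 50. No gain.
Town 3 (pledges 30, payoff 90): dropping to 0 → total 40, payoff 0. No gain.
Town 4 (pledges 0, payoff 120): pledging 70 → total 140, payoff 50. No gain.

Yes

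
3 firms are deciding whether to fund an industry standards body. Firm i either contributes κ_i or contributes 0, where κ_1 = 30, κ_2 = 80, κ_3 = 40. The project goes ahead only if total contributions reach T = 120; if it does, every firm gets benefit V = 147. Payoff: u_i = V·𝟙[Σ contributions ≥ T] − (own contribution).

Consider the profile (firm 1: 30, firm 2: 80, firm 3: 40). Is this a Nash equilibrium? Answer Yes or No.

No

Total = 150 ≥ 120: provided.
Firm 1 (pledges 30, payoff 117): dropping to 0 → total 120, payoff 147. Profitable deviation.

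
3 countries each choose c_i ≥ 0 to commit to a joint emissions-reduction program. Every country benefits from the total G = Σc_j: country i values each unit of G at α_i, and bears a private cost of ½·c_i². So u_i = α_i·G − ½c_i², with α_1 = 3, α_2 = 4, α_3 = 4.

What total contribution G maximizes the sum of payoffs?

Planner FOC: ∂(Σu_j)/∂c_i = (Σα_j) − c_i = 0, so c_i^SO = Σα_j = 11 for every i; G^SO = 33.

33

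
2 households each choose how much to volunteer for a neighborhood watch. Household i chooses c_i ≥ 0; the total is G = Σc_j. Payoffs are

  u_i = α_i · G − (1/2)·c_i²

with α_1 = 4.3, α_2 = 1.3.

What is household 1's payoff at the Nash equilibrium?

14.835

Household i's FOC: ∂u_i/∂c_i = α_i − c_i = 0, so c_i* = α_i.
NE contributions = (4.3, 1.3); G = 5.6.
u_1 = α_1·G − ½·(c_1)² = 4.3·5.6 − ½·4.3² = 14.835.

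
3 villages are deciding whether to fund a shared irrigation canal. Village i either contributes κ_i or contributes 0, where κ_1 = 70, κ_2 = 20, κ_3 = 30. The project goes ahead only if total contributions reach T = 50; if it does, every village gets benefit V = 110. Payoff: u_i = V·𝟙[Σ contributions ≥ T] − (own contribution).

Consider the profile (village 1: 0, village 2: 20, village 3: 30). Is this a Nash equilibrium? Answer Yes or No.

Total = 50 ≥ 50: provided.
Village 1 (pledges 0, payoff 110): pledging 70 → total 120, payoff 40. No gain.
Village 2 (pledges 20, payoff 90): dropping to 0 → total 30, payoff 0. No gain.
Village 3 (pledges 30, payoff 80): dropping to 0 → total 20, payoff 0. No gain.

Yes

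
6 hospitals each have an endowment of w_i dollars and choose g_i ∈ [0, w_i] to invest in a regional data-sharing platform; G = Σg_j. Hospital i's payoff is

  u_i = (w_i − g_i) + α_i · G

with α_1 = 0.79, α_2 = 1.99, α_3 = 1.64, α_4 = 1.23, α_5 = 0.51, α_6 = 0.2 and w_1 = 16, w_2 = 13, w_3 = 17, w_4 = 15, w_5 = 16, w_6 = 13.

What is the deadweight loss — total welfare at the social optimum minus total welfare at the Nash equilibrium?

∂u_i/∂g_i = α_i − 1, so hospital i contributes w_i if α_i > 1, else 0.
α_i > 1 for i ∈ {2, 3, 4}; NE contributions (0, 13, 17, 15, 0, 0), G = 45.
W^NE = Σw_i − G^NE + (Σα_i)·G^NE = 90 + 5.36·45 = 331.2.
Planner: ∂(Σu_j)/∂g_i = Σα_j − 1 = 5.36 > 0, so everyone contributes w_i; G^SO = 90, W^SO = 90 + 5.36·90 = 572.4.
Deadweight loss = 241.2.

241.2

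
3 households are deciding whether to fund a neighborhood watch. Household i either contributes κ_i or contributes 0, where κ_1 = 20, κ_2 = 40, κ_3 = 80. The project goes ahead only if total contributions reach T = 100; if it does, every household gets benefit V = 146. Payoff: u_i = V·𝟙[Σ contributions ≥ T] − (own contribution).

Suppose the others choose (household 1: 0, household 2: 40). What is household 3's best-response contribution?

Others' total = 40. Contributing 80 brings total to 120 ≥ 100: gain V − κ_3 = 66.
Best response: 80.

80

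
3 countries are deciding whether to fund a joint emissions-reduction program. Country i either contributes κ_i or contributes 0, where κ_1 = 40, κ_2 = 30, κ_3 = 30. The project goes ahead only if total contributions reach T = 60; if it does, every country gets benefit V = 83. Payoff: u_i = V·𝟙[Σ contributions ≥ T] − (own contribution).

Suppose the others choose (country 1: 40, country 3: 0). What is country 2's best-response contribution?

Others' total = 40. Contributing 30 brings total to 70 ≥ 60: gain V − κ_2 = 53.
Best response: 30.

30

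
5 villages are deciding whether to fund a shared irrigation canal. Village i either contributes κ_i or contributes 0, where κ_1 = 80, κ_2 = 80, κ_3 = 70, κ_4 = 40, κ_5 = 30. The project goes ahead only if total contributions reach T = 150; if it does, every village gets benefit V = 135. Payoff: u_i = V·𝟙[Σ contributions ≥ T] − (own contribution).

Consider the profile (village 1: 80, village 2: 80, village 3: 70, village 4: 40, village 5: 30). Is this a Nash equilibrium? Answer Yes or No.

No

Total = 300 ≥ 150: provided.
Village 1 (pledges 80, payoff 55): dropping to 0 → total 220, payoff 135. Profitable deviation.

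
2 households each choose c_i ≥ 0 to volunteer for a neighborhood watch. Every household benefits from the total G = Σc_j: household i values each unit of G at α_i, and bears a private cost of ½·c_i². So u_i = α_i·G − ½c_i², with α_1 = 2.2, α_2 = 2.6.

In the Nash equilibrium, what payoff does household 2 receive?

Household i's FOC: ∂u_i/∂c_i = α_i − c_i = 0, so c_i* = α_i.
NE contributions = (2.2, 2.6); G = 4.8.
u_2 = α_2·G − ½·(c_2)² = 2.6·4.8 − ½·2.6² = 9.1.

9.1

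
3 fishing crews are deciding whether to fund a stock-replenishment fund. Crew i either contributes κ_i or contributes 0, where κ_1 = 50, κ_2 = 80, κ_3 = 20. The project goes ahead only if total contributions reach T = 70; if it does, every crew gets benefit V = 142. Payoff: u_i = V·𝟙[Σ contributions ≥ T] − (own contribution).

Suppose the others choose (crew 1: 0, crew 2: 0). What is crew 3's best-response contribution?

Others' total = 0. Even contributing 20 gives 20 < 70: no benefit either way.
Best response: 0.

0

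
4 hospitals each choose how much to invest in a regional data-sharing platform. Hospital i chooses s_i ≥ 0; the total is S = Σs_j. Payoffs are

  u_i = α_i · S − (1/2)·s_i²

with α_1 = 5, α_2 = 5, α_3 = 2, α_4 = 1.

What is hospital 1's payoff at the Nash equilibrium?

52.5

Hospital i's FOC: ∂u_i/∂s_i = α_i − s_i = 0, so s_i* = α_i.
NE contributions = (5, 5, 2, 1); S = 13.
u_1 = α_1·S − ½·(s_1)² = 5·13 − ½·5² = 52.5.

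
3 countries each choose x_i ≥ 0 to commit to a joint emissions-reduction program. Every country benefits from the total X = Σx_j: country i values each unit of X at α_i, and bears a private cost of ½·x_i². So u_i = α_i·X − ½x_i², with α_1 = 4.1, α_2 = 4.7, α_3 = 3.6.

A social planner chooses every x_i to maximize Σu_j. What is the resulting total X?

Planner FOC: ∂(Σu_j)/∂x_i = (Σα_j) − x_i = 0, so x_i^SO = Σα_j = 12.4 for every i; X^SO = 37.2.

37.2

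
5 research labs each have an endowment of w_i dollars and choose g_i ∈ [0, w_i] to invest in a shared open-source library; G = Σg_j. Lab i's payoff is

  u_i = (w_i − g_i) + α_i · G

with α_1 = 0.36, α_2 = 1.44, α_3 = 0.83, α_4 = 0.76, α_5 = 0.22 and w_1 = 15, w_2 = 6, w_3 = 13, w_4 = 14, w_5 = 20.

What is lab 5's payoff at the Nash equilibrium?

21.32

∂u_i/∂g_i = α_i − 1, so lab i contributes w_i if α_i > 1, else 0.
α_i > 1 for i ∈ {2}; NE contributions (0, 6, 0, 0, 0), G = 6.
u_5 = (20 − 0) + 0.22·6 = 21.32.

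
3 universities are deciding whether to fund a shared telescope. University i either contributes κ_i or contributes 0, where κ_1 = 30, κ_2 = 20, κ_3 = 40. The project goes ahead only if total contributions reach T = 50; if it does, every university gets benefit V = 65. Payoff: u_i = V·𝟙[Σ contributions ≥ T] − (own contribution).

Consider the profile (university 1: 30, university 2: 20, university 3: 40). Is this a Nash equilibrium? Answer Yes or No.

No

Total = 90 ≥ 50: provided.
University 1 (pledges 30, payoff 35): dropping to 0 → total 60, payoff 65. Profitable deviation.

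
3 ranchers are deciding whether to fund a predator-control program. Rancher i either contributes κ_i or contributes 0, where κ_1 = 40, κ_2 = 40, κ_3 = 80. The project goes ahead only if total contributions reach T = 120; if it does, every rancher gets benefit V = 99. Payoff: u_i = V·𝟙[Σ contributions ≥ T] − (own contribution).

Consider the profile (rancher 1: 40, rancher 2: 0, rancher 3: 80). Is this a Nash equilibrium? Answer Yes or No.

Yes

Total = 120 ≥ 120: provided.
Rancher 1 (pledges 40, payoff 59): dropping to 0 → total 80, payoff 0. No gain.
Rancher 2 (pledges 0, payoff 99): pledging 40 → total 160, payoff 59. No gain.
Rancher 3 (pledges 80, payoff 19): dropping to 0 → total 40, payoff 0. No gain.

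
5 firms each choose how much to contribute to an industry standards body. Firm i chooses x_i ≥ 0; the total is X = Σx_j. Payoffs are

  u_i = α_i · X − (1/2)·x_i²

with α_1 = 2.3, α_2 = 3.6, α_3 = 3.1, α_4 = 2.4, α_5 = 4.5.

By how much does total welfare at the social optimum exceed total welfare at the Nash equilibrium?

406.15

Firm i's FOC: ∂u_i/∂x_i = α_i − x_i = 0, so x_i* = α_i.
NE contributions = (2.3, 3.6, 3.1, 2.4, 4.5); X = 15.9.
W^NE = (Σα)·X − ½Σα_i² = 15.9² − ½·53.87 = 225.875.
Planner sets x_i = Σα_j = 15.9 for every i, so X^SO = 5·15.9 = 79.5.
W^SO = (Σα)·X^SO − ½·5·(Σα)² = (5/2)·15.9² = 632.025.
Deadweight loss = W^SO − W^NE = 406.15.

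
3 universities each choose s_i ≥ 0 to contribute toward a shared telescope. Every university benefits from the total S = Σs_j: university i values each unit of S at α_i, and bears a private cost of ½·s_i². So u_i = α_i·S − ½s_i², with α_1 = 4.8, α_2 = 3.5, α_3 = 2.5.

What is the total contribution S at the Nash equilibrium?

10.8

University i's FOC: ∂u_i/∂s_i = α_i − s_i = 0, so s_i* = α_i.
NE contributions = (4.8, 3.5, 2.5); S = 10.8.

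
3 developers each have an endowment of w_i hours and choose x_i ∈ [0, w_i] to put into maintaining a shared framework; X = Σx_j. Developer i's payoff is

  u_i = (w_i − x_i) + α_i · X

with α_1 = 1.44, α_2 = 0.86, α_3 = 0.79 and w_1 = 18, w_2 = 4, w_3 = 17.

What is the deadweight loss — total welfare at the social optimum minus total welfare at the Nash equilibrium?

43.89

∂u_i/∂x_i = α_i − 1, so developer i contributes w_i if α_i > 1, else 0.
α_i > 1 for i ∈ {1}; NE contributions (18, 0, 0), X = 18.
W^NE = Σw_i − X^NE + (Σα_i)·X^NE = 39 + 2.09·18 = 76.62.
Planner: ∂(Σu_j)/∂x_i = Σα_j − 1 = 2.09 > 0, so everyone contributes w_i; X^SO = 39, W^SO = 39 + 2.09·39 = 120.51.
Deadweight loss = 43.89.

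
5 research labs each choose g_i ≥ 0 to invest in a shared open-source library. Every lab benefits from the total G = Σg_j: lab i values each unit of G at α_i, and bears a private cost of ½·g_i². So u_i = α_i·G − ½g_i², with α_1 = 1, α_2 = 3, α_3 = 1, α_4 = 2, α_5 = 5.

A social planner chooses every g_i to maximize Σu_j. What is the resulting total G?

60

Planner FOC: ∂(Σu_j)/∂g_i = (Σα_j) − g_i = 0, so g_i^SO = Σα_j = 12 for every i; G^SO = 60.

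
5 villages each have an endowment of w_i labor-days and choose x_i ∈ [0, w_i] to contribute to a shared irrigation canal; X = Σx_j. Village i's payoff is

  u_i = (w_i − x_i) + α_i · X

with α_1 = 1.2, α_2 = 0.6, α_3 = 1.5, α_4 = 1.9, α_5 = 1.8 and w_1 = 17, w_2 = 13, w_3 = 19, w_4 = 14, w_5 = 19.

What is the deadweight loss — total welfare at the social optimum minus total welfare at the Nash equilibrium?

78

∂u_i/∂x_i = α_i − 1, so village i contributes w_i if α_i > 1, else 0.
α_i > 1 for i ∈ {1, 3, 4, 5}; NE contributions (17, 0, 19, 14, 19), X = 69.
W^NE = Σw_i − X^NE + (Σα_i)·X^NE = 82 + 6·69 = 496.
Planner: ∂(Σu_j)/∂x_i = Σα_j − 1 = 6 > 0, so everyone contributes w_i; X^SO = 82, W^SO = 82 + 6·82 = 574.
Deadweight loss = 78.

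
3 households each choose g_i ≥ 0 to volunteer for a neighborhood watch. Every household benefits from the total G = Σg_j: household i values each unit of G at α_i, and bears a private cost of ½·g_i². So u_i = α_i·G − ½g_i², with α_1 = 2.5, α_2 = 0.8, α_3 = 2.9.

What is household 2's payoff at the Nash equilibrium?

Household i's FOC: ∂u_i/∂g_i = α_i − g_i = 0, so g_i* = α_i.
NE contributions = (2.5, 0.8, 2.9); G = 6.2.
u_2 = α_2·G − ½·(g_2)² = 0.8·6.2 − ½·0.8² = 4.64.

4.64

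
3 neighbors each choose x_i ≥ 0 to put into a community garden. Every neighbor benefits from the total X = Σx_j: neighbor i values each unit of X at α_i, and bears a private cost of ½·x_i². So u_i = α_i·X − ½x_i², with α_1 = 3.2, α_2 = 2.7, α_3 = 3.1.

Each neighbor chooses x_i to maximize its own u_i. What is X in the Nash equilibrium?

Neighbor i's FOC: ∂u_i/∂x_i = α_i − x_i = 0, so x_i* = α_i.
NE contributions = (3.2, 2.7, 3.1); X = 9.

9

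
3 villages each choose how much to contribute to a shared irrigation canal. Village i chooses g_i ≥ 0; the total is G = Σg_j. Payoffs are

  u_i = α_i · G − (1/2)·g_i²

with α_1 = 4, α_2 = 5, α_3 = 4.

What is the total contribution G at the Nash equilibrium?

Village i's FOC: ∂u_i/∂g_i = α_i − g_i = 0, so g_i* = α_i.
NE contributions = (4, 5, 4); G = 13.

13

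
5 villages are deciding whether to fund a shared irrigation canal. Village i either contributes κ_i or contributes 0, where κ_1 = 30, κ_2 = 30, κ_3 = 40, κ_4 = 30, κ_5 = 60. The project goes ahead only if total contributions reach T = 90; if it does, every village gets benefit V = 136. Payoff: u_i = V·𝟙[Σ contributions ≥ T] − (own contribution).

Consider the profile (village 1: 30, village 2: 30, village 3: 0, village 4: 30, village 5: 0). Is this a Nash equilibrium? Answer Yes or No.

Yes

Total = 90 ≥ 90: provided.
Village 1 (pledges 30, payoff 106): dropping to 0 → total 60, payoff 0. No gain.
Village 2 (pledges 30, payoff 106): dropping to 0 → total 60, payoff 0. No gain.
Village 3 (pledges 0, payoff 136): pledging 40 → total 130, payoff 96. No gain.
Village 4 (pledges 30, payoff 106): dropping to 0 → total 60, payoff 0. No gain.
Village 5 (pledges 0, payoff 136): pledging 60 → total 150, payoff 76. No gain.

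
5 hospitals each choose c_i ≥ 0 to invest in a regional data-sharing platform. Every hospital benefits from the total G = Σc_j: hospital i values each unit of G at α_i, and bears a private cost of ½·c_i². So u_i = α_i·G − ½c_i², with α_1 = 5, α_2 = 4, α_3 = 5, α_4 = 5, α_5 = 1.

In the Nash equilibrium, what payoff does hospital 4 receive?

87.5

Hospital i's FOC: ∂u_i/∂c_i = α_i − c_i = 0, so c_i* = α_i.
NE contributions = (5, 4, 5, 5, 1); G = 20.
u_4 = α_4·G − ½·(c_4)² = 5·20 − ½·5² = 87.5.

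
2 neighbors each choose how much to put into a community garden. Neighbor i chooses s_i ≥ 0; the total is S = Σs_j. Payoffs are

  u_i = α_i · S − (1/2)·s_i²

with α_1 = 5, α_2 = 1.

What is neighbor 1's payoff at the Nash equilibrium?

17.5

Neighbor i's FOC: ∂u_i/∂s_i = α_i − s_i = 0, so s_i* = α_i.
NE contributions = (5, 1); S = 6.
u_1 = α_1·S − ½·(s_1)² = 5·6 − ½·5² = 17.5.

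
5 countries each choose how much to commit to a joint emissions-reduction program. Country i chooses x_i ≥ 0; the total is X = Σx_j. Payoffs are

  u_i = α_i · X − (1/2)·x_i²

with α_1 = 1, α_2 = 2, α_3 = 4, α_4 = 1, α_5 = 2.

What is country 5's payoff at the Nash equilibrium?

18

Country i's FOC: ∂u_i/∂x_i = α_i − x_i = 0, so x_i* = α_i.
NE contributions = (1, 2, 4, 1, 2); X = 10.
u_5 = α_5·X − ½·(x_5)² = 2·10 − ½·2² = 18.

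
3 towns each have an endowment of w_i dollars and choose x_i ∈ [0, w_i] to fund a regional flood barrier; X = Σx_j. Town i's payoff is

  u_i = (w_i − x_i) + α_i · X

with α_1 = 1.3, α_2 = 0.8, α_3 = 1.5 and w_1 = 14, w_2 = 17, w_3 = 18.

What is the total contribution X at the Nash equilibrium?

∂u_i/∂x_i = α_i − 1, so town i contributes w_i if α_i > 1, else 0.
α_i > 1 for i ∈ {1, 3}; NE contributions (14, 0, 18), X = 32.

32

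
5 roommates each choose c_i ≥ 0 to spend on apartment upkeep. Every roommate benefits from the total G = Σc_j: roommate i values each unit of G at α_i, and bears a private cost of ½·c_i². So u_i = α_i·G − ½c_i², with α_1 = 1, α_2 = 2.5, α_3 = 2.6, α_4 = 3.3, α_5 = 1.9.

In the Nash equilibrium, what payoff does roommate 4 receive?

Roommate i's FOC: ∂u_i/∂c_i = α_i − c_i = 0, so c_i* = α_i.
NE contributions = (1, 2.5, 2.6, 3.3, 1.9); G = 11.3.
u_4 = α_4·G − ½·(c_4)² = 3.3·11.3 − ½·3.3² = 31.845.

31.845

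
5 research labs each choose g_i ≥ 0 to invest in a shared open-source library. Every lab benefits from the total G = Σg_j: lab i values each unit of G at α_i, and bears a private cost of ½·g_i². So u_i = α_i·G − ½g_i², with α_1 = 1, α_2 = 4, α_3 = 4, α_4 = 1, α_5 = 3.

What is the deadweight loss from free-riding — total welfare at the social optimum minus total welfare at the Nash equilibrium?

275

Lab i's FOC: ∂u_i/∂g_i = α_i − g_i = 0, so g_i* = α_i.
NE contributions = (1, 4, 4, 1, 3); G = 13.
W^NE = (Σα)·G − ½Σα_i² = 13² − ½·43 = 147.5.
Planner sets g_i = Σα_j = 13 for every i, so G^SO = 5·13 = 65.
W^SO = (Σα)·G^SO − ½·5·(Σα)² = (5/2)·13² = 422.5.
Deadweight loss = W^SO − W^NE = 275.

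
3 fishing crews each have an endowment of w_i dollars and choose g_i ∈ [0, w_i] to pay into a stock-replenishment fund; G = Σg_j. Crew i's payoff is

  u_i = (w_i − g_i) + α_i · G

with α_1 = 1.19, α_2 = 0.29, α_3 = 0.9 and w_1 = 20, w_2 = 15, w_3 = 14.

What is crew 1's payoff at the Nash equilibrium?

∂u_i/∂g_i = α_i − 1, so crew i contributes w_i if α_i > 1, else 0.
α_i > 1 for i ∈ {1}; NE contributions (20, 0, 0), G = 20.
u_1 = (20 − 20) + 1.19·20 = 23.8.

23.8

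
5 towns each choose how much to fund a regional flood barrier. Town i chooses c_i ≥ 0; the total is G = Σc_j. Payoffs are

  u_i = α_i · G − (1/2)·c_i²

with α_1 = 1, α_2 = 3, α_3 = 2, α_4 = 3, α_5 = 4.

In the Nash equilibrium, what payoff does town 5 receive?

Town i's FOC: ∂u_i/∂c_i = α_i − c_i = 0, so c_i* = α_i.
NE contributions = (1, 3, 2, 3, 4); G = 13.
u_5 = α_5·G − ½·(c_5)² = 4·13 − ½·4² = 44.

44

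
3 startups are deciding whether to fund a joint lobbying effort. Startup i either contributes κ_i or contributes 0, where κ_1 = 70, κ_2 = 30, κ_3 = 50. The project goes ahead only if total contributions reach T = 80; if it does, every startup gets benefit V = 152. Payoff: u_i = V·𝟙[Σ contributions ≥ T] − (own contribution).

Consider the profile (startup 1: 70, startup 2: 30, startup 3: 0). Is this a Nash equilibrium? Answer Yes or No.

Total = 100 ≥ 80: provided.
Startup 1 (pledges 70, payoff 82): dropping to 0 → total 30, payoff 0. No gain.
Startup 2 (pledges 30, payoff 122): dropping to 0 → total 70, payoff 0. No gain.
Startup 3 (pledges 0, payoff 152): pledging 50 → total 150, payoff 102. No gain.

Yes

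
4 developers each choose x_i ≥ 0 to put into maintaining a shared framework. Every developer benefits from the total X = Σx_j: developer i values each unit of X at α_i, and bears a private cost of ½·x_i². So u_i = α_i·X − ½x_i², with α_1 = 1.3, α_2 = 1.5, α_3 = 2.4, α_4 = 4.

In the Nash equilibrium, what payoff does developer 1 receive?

Developer i's FOC: ∂u_i/∂x_i = α_i − x_i = 0, so x_i* = α_i.
NE contributions = (1.3, 1.5, 2.4, 4); X = 9.2.
u_1 = α_1·X − ½·(x_1)² = 1.3·9.2 − ½·1.3² = 11.115.

11.115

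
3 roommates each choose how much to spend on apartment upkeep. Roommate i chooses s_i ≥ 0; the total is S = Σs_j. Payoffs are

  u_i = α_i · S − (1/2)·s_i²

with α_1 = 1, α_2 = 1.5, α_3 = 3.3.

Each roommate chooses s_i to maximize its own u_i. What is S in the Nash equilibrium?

5.8

Roommate i's FOC: ∂u_i/∂s_i = α_i − s_i = 0, so s_i* = α_i.
NE contributions = (1, 1.5, 3.3); S = 5.8.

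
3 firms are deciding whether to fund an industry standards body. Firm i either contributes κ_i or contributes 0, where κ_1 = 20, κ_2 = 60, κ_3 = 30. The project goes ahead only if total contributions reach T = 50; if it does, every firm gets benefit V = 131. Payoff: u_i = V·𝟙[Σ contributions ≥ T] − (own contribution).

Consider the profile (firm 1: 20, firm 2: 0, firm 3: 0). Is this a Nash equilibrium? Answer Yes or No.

No

Total = 20 < 50: not provided.
Firm 1 (pledges 20, payoff -20): dropping to 0 → total 0, payoff 0. Profitable deviation.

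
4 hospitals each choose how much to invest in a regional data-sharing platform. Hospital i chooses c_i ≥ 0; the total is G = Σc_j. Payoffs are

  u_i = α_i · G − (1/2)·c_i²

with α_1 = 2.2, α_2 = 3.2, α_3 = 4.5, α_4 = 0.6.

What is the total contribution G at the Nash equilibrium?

10.5

Hospital i's FOC: ∂u_i/∂c_i = α_i − c_i = 0, so c_i* = α_i.
NE contributions = (2.2, 3.2, 4.5, 0.6); G = 10.5.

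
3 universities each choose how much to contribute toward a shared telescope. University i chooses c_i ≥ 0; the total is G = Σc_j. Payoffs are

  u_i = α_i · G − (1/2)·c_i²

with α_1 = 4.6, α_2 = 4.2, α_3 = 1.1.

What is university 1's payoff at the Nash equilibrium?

34.96

University i's FOC: ∂u_i/∂c_i = α_i − c_i = 0, so c_i* = α_i.
NE contributions = (4.6, 4.2, 1.1); G = 9.9.
u_1 = α_1·G − ½·(c_1)² = 4.6·9.9 − ½·4.6² = 34.96.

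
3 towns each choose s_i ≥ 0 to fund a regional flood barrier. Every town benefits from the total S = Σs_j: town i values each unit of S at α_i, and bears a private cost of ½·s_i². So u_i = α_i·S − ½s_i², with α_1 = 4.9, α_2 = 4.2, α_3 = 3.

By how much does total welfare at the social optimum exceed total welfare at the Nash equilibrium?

Town i's FOC: ∂u_i/∂s_i = α_i − s_i = 0, so s_i* = α_i.
NE contributions = (4.9, 4.2, 3); S = 12.1.
W^NE = (Σα)·S − ½Σα_i² = 12.1² − ½·50.65 = 121.085.
Planner sets s_i = Σα_j = 12.1 for every i, so S^SO = 3·12.1 = 36.3.
W^SO = (Σα)·S^SO − ½·3·(Σα)² = (3/2)·12.1² = 219.615.
Deadweight loss = W^SO − W^NE = 98.53.

98.53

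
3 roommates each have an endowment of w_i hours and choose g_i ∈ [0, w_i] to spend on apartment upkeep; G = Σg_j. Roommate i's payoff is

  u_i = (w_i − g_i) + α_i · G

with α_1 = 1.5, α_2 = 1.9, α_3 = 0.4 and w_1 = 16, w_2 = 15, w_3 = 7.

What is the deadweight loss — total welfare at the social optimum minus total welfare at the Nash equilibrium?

∂u_i/∂g_i = α_i − 1, so roommate i contributes w_i if α_i > 1, else 0.
α_i > 1 for i ∈ {1, 2}; NE contributions (16, 15, 0), G = 31.
W^NE = Σw_i − G^NE + (Σα_i)·G^NE = 38 + 2.8·31 = 124.8.
Planner: ∂(Σu_j)/∂g_i = Σα_j − 1 = 2.8 > 0, so everyone contributes w_i; G^SO = 38, W^SO = 38 + 2.8·38 = 144.4.
Deadweight loss = 19.6.

19.6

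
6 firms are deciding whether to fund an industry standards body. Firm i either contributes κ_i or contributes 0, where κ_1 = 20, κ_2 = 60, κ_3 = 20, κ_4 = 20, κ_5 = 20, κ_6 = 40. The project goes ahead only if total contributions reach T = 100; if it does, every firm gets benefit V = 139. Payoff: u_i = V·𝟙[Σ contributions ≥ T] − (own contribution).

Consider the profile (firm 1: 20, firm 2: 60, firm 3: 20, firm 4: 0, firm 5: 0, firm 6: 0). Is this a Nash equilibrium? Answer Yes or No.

Yes

Total = 100 ≥ 100: provided.
Firm 1 (pledges 20, payoff 119): dropping to 0 → total 80, payoff 0. No gain.
Firm 2 (pledges 60, payoff 79): dropping to 0 → total 40, payoff 0. No gain.
Firm 3 (pledges 20, payoff 119): dropping to 0 → total 80, payoff 0. No gain.
Firm 4 (pledges 0, payoff 139): pledging 20 → total 120, payoff 119. No gain.
Firm 5 (pledges 0, payoff 139): pledging 20 → total 120, payoff 119. No gain.
Firm 6 (pledges 0, payoff 139): pledging 40 → total 140, payoff 99. No gain.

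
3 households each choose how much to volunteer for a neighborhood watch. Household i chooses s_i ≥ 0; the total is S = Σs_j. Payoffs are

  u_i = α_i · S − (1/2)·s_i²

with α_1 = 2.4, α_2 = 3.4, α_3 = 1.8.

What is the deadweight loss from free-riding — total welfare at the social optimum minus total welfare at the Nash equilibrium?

Household i's FOC: ∂u_i/∂s_i = α_i − s_i = 0, so s_i* = α_i.
NE contributions = (2.4, 3.4, 1.8); S = 7.6.
W^NE = (Σα)·S − ½Σα_i² = 7.6² − ½·20.56 = 47.48.
Planner sets s_i = Σα_j = 7.6 for every i, so S^SO = 3·7.6 = 22.8.
W^SO = (Σα)·S^SO − ½·3·(Σα)² = (3/2)·7.6² = 86.64.
Deadweight loss = W^SO − W^NE = 39.16.

39.16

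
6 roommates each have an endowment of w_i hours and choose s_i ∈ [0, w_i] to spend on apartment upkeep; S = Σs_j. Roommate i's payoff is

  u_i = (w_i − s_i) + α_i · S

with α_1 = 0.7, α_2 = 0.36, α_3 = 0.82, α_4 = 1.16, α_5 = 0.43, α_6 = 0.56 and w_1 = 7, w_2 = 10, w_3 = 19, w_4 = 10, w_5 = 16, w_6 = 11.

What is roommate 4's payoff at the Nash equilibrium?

11.6

∂u_i/∂s_i = α_i − 1, so roommate i contributes w_i if α_i > 1, else 0.
α_i > 1 for i ∈ {4}; NE contributions (0, 0, 0, 10, 0, 0), S = 10.
u_4 = (10 − 10) + 1.16·10 = 11.6.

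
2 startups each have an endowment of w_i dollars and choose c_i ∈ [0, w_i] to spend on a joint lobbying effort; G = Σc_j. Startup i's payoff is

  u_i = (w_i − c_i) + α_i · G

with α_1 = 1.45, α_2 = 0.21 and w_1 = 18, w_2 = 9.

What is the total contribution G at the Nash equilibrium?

18

∂u_i/∂c_i = α_i − 1, so startup i contributes w_i if α_i > 1, else 0.
α_i > 1 for i ∈ {1}; NE contributions (18, 0), G = 18.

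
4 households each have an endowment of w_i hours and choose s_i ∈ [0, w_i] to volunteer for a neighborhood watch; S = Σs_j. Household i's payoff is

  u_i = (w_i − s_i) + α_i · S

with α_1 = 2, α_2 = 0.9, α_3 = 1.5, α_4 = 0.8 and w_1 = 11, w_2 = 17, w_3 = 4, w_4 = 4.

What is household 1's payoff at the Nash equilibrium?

∂u_i/∂s_i = α_i − 1, so household i contributes w_i if α_i > 1, else 0.
α_i > 1 for i ∈ {1, 3}; NE contributions (11, 0, 4, 0), S = 15.
u_1 = (11 − 11) + 2·15 = 30.

30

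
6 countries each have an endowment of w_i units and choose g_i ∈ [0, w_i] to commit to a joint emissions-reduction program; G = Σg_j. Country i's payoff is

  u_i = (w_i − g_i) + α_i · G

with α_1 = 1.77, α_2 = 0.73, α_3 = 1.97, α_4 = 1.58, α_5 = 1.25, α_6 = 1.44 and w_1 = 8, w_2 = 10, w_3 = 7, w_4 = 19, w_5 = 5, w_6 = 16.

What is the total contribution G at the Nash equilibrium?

55

∂u_i/∂g_i = α_i − 1, so country i contributes w_i if α_i > 1, else 0.
α_i > 1 for i ∈ {1, 3, 4, 5, 6}; NE contributions (8, 0, 7, 19, 5, 16), G = 55.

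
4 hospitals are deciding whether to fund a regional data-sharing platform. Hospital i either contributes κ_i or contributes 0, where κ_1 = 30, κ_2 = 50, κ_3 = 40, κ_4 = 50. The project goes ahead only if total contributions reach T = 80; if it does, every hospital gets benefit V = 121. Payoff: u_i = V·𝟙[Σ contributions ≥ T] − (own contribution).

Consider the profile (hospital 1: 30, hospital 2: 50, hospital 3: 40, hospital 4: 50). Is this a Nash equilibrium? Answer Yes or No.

Total = 170 ≥ 80: provided.
Hospital 1 (pledges 30, payoff 91): dropping to 0 → total 140, payoff 121. Profitable deviation.

No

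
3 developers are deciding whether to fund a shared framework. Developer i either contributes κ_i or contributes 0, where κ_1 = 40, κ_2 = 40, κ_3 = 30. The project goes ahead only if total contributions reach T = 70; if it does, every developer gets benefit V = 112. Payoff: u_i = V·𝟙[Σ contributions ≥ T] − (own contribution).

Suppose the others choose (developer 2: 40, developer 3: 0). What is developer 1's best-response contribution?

Others' total = 40. Contributing 40 brings total to 80 ≥ 70: gain V − κ_1 = 72.
Best response: 40.

40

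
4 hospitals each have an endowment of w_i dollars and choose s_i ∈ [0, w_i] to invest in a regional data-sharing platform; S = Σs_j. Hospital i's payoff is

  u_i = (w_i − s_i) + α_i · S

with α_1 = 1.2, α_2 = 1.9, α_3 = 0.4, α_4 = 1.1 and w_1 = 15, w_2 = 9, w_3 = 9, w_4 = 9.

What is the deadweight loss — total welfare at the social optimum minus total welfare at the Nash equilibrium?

32.4

∂u_i/∂s_i = α_i − 1, so hospital i contributes w_i if α_i > 1, else 0.
α_i > 1 for i ∈ {1, 2, 4}; NE contributions (15, 9, 0, 9), S = 33.
W^NE = Σw_i − S^NE + (Σα_i)·S^NE = 42 + 3.6·33 = 160.8.
Planner: ∂(Σu_j)/∂s_i = Σα_j − 1 = 3.6 > 0, so everyone contributes w_i; S^SO = 42, W^SO = 42 + 3.6·42 = 193.2.
Deadweight loss = 32.4.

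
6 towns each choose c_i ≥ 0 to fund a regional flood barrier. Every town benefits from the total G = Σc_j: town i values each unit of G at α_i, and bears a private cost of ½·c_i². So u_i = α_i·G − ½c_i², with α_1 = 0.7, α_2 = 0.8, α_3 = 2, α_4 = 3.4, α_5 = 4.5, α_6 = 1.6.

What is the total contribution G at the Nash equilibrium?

13

Town i's FOC: ∂u_i/∂c_i = α_i − c_i = 0, so c_i* = α_i.
NE contributions = (0.7, 0.8, 2, 3.4, 4.5, 1.6); G = 13.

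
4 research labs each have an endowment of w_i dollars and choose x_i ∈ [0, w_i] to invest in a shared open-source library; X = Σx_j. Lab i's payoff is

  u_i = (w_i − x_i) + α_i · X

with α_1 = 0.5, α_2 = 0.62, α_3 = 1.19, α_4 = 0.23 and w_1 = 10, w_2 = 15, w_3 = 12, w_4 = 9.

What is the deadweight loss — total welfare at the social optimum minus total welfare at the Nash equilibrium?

∂u_i/∂x_i = α_i − 1, so lab i contributes w_i if α_i > 1, else 0.
α_i > 1 for i ∈ {3}; NE contributions (0, 0, 12, 0), X = 12.
W^NE = Σw_i − X^NE + (Σα_i)·X^NE = 46 + 1.54·12 = 64.48.
Planner: ∂(Σu_j)/∂x_i = Σα_j − 1 = 1.54 > 0, so everyone contributes w_i; X^SO = 46, W^SO = 46 + 1.54·46 = 116.84.
Deadweight loss = 52.36.

52.36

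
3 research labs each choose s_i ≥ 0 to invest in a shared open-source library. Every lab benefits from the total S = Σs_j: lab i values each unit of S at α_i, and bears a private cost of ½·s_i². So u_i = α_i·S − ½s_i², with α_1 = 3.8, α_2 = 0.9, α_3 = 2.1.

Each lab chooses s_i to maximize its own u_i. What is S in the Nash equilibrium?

Lab i's FOC: ∂u_i/∂s_i = α_i − s_i = 0, so s_i* = α_i.
NE contributions = (3.8, 0.9, 2.1); S = 6.8.

6.8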